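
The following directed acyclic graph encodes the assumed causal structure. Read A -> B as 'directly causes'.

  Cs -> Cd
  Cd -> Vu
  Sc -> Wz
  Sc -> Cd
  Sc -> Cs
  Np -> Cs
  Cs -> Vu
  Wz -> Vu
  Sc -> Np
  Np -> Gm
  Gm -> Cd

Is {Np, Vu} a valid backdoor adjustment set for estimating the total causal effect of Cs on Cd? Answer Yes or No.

Backdoor paths from Cs to Cd (paths whose first edge points into Cs):
  P1: Cs <- Sc -> Np -> Gm -> Cd
  P2: Cs <- Sc -> Wz -> Vu <- Cd
  P3: Cs <- Sc -> Cd
  P4: Cs <- Np <- Sc -> Wz -> Vu <- Cd
  P5: Cs <- Np <- Sc -> Cd
  P6: Cs <- Np -> Gm -> Cd
Condition 1 (no descendant of Cs in the set): FAILS — Vu is a descendant of Cs.
Condition 2 (every backdoor path blocked by {Np, Vu}):
  P1: blocked at chain node Np ∈ conditioning set.
  P2: open — collider(s) Vu are conditioned on (or have a conditioned descendant) and no non-collider on the path is in the set.
  P3: open — no interior node is in the conditioning set.
  P4: blocked at chain node Np ∈ conditioning set.
  P5: blocked at chain node Np ∈ conditioning set.
  P6: blocked at fork node Np ∈ conditioning set.
{Np, Vu} does not satisfy the backdoor criterion.

No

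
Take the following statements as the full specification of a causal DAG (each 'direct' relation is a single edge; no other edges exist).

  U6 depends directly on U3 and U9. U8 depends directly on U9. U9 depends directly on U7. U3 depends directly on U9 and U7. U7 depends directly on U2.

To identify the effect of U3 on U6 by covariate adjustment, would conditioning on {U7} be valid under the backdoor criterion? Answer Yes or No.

Backdoor paths from U3 to U6 (paths whose first edge points into U3):
  P1: U3 <- U7 -> U9 -> U6
  P2: U3 <- U9 -> U6
Condition 1 (no descendant of U3 in the set): holds — descendants of U3 are {U6}; none are in {U7}.
Condition 2 (every backdoor path blocked by {U7}):
  P1: blocked at fork node U7 ∈ conditioning set.
  P2: open — no interior node is in the conditioning set.
{U7} does not satisfy the backdoor criterion.

No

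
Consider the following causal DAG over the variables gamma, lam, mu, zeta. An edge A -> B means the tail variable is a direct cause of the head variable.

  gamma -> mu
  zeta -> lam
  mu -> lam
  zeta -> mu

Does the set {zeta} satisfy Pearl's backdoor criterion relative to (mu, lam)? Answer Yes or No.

Backdoor paths from mu to lam (paths whose first edge points into mu):
  P1: mu <- zeta -> lam
Condition 1 (no descendant of mu in the set): holds — descendants of mu are {lam}; none are in {zeta}.
Condition 2 (every backdoor path blocked by {zeta}):
  P1: blocked at fork node zeta ∈ conditioning set.
{zeta} satisfies the backdoor criterion.

Yes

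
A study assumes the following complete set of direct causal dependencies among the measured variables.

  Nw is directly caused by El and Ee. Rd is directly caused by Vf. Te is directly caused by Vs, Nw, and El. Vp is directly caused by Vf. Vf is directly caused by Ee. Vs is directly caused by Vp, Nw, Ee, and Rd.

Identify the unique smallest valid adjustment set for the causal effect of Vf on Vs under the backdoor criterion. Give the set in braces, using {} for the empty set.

{Ee}

Variables eligible for adjustment (non-descendants of Vf, excluding Vf and Vs): {Ee, El, Nw}.
Backdoor paths from Vf to Vs:
  P1: Vf <- Ee -> Nw <- El -> Te <- Vs
  P2: Vf <- Ee -> Nw -> Vs
  P3: Vf <- Ee -> Nw -> Te <- Vs
  P4: Vf <- Ee -> Vs
The empty set is not sufficient: P2 (Vf <- Ee -> Nw -> Vs) has no collider blocking it and no conditioned non-collider, so it is open.
Try {Ee}:
  P1: blocked at fork node Ee ∈ conditioning set.
  P2: blocked at fork node Ee ∈ conditioning set.
  P3: blocked at fork node Ee ∈ conditioning set.
  P4: blocked at fork node Ee ∈ conditioning set.
{Ee} contains no descendant of Vf and blocks every backdoor path.
No other singleton works — e.g. {El} leaves P2 open — so {Ee} is the unique smallest valid adjustment set.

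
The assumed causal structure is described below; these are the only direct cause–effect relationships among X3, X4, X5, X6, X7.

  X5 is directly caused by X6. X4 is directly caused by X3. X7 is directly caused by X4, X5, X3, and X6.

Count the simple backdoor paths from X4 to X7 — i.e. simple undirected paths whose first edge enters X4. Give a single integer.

1

A backdoor path from X4 to X7 is any simple undirected path whose first edge points into X4 (i.e. leaves X4 via a parent).
Parents of X4: {X3}.
Enumerating:
  P1: X4 <- X3 -> X7
That exhausts the simple backdoor paths. Count: 1.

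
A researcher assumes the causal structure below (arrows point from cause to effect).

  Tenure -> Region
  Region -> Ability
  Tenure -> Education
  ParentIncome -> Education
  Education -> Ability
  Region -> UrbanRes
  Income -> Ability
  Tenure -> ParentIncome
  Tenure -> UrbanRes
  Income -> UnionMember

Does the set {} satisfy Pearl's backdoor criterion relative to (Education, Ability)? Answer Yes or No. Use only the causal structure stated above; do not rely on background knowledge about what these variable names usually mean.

No

Backdoor paths from Education to Ability (paths whose first edge points into Education):
  P1: Education <- Tenure -> Region -> Ability
  P2: Education <- Tenure -> UrbanRes <- Region -> Ability
  P3: Education <- ParentIncome <- Tenure -> Region -> Ability
  P4: Education <- ParentIncome <- Tenure -> UrbanRes <- Region -> Ability
Condition 1 (no descendant of Education in the set): holds — descendants of Education are {Ability}; none are in {}.
Condition 2 (every backdoor path blocked by {}):
  P1: open — no interior node is in the conditioning set.
  P2: blocked at collider UrbanRes (neither it nor any descendant is in the conditioning set).
  P3: open — no interior node is in the conditioning set.
  P4: blocked at collider UrbanRes (neither it nor any descendant is in the conditioning set).
{} does not satisfy the backdoor criterion.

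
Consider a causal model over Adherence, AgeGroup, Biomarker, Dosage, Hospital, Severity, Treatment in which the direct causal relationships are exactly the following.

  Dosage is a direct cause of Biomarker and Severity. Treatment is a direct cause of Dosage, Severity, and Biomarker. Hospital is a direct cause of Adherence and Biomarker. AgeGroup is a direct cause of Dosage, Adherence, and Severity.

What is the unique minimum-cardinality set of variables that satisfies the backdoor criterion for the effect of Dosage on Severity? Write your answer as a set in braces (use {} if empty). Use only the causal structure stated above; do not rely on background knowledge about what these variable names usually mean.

{AgeGroup, Treatment}

Variables eligible for adjustment (non-descendants of Dosage, excluding Dosage and Severity): {Adherence, AgeGroup, Hospital, Treatment}.
Backdoor paths from Dosage to Severity:
  P1: Dosage <- Treatment -> Biomarker <- Hospital -> Adherence <- AgeGroup -> Severity
  P2: Dosage <- Treatment -> Severity
  P3: Dosage <- AgeGroup -> Adherence <- Hospital -> Biomarker <- Treatment -> Severity
  P4: Dosage <- AgeGroup -> Severity
The empty set is not sufficient: P2 (Dosage <- Treatment -> Severity) has no collider blocking it and no conditioned non-collider, so it is open.
Try {AgeGroup, Treatment}:
  P1: blocked at fork node Treatment ∈ conditioning set.
  P2: blocked at fork node Treatment ∈ conditioning set.
  P3: blocked at fork node AgeGroup ∈ conditioning set.
  P4: blocked at fork node AgeGroup ∈ conditioning set.
{AgeGroup, Treatment} contains no descendant of Dosage and blocks every backdoor path.
Every element of {AgeGroup, Treatment} is needed (dropping AgeGroup leaves P4 open; dropping Treatment leaves P2 open), so no proper subset is valid.
Among all size-2 subsets of the eligible variables, only {AgeGroup, Treatment} blocks every backdoor path, so it is the unique smallest valid adjustment set.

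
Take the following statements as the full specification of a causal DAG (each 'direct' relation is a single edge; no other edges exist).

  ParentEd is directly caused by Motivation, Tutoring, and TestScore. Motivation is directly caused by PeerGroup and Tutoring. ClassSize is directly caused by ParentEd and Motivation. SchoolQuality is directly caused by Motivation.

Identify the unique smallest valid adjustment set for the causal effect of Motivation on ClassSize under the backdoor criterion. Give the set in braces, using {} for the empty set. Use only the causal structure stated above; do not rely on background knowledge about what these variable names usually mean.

{Tutoring}

Variables eligible for adjustment (non-descendants of Motivation, excluding Motivation and ClassSize): {PeerGroup, TestScore, Tutoring}.
Backdoor paths from Motivation to ClassSize:
  P1: Motivation <- Tutoring -> ParentEd -> ClassSize
The empty set is not sufficient: P1 (Motivation <- Tutoring -> ParentEd -> ClassSize) has no collider blocking it and no conditioned non-collider, so it is open.
Try {Tutoring}:
  P1: blocked at fork node Tutoring ∈ conditioning set.
{Tutoring} contains no descendant of Motivation and blocks every backdoor path.
No other singleton works — e.g. {PeerGroup} leaves P1 open — so {Tutoring} is the unique smallest valid adjustment set.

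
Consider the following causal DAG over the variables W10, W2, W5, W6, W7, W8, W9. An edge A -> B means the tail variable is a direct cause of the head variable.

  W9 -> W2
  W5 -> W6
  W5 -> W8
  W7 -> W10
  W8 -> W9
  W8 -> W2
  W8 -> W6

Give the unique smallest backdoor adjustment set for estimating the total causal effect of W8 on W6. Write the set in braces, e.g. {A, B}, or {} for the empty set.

Variables eligible for adjustment (non-descendants of W8, excluding W8 and W6): {W10, W5, W7}.
Backdoor paths from W8 to W6:
  P1: W8 <- W5 -> W6
The empty set is not sufficient: P1 (W8 <- W5 -> W6) has no collider blocking it and no conditioned non-collider, so it is open.
Try {W5}:
  P1: blocked at fork node W5 ∈ conditioning set.
{W5} contains no descendant of W8 and blocks every backdoor path.
No other singleton works — e.g. {W7} leaves P1 open — so {W5} is the unique smallest valid adjustment set.

{W5}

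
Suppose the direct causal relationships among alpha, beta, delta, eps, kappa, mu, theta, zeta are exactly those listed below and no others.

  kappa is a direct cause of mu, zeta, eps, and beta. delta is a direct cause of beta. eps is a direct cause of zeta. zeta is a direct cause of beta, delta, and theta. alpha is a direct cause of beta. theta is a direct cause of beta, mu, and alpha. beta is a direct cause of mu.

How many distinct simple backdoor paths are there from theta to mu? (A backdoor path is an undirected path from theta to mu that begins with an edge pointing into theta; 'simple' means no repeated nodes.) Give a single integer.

8

A backdoor path from theta to mu is any simple undirected path whose first edge points into theta (i.e. leaves theta via a parent).
Parents of theta: {zeta}.
Enumerating:
  P1: theta <- zeta <- kappa -> beta -> mu
  P2: theta <- zeta <- kappa -> mu
  P3: theta <- zeta <- eps <- kappa -> beta -> mu
  P4: theta <- zeta <- eps <- kappa -> mu
  P5: theta <- zeta -> delta -> beta <- kappa -> mu
  P6: theta <- zeta -> delta -> beta -> mu
  P7: theta <- zeta -> beta <- kappa -> mu
  P8: theta <- zeta -> beta -> mu
That exhausts the simple backdoor paths. Count: 8.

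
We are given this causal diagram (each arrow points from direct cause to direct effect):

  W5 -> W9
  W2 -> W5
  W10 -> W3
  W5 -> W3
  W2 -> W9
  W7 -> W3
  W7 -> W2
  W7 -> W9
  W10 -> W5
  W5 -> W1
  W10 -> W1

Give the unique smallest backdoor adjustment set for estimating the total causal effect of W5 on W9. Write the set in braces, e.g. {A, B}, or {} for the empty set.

Variables eligible for adjustment (non-descendants of W5, excluding W5 and W9): {W10, W2, W7}.
Backdoor paths from W5 to W9:
  P1: W5 <- W2 <- W7 -> W9
  P2: W5 <- W2 -> W9
  P3: W5 <- W10 -> W3 <- W7 -> W2 -> W9
  P4: W5 <- W10 -> W3 <- W7 -> W9
The empty set is not sufficient: P1 (W5 <- W2 <- W7 -> W9) has no collider blocking it and no conditioned non-collider, so it is open.
Try {W2}:
  P1: blocked at chain node W2 ∈ conditioning set.
  P2: blocked at fork node W2 ∈ conditioning set.
  P3: blocked at collider W3 (neither it nor any descendant is in the conditioning set).
  P4: blocked at collider W3 (neither it nor any descendant is in the conditioning set).
{W2} contains no descendant of W5 and blocks every backdoor path.
No other singleton works — e.g. {W7} leaves P2 open — so {W2} is the unique smallest valid adjustment set.

{W2}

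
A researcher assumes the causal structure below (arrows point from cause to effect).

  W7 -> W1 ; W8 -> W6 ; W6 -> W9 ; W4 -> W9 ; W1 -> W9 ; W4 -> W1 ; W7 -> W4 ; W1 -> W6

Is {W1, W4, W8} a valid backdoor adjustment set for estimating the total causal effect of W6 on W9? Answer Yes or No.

Backdoor paths from W6 to W9 (paths whose first edge points into W6):
  P1: W6 <- W1 <- W7 -> W4 -> W9
  P2: W6 <- W1 <- W4 -> W9
  P3: W6 <- W1 -> W9
Condition 1 (no descendant of W6 in the set): holds — descendants of W6 are {W9}; none are in {W1, W4, W8}.
Condition 2 (every backdoor path blocked by {W1, W4, W8}):
  P1: blocked at chain node W1 ∈ conditioning set.
  P2: blocked at chain node W1 ∈ conditioning set.
  P3: blocked at fork node W1 ∈ conditioning set.
{W1, W4, W8} satisfies the backdoor criterion.

Yes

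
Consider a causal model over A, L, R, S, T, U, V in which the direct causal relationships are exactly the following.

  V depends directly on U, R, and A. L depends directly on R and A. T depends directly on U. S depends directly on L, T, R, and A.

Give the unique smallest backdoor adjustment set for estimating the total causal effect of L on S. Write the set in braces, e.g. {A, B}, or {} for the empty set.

{A, R}

Variables eligible for adjustment (non-descendants of L, excluding L and S): {A, R, T, U, V}.
Backdoor paths from L to S:
  P1: L <- A -> S
  P2: L <- A -> V <- R -> S
  P3: L <- A -> V <- U -> T -> S
  P4: L <- R -> S
  P5: L <- R -> V <- A -> S
  P6: L <- R -> V <- U -> T -> S
The empty set is not sufficient: P1 (L <- A -> S) has no collider blocking it and no conditioned non-collider, so it is open.
Try {A, R}:
  P1: blocked at fork node A ∈ conditioning set.
  P2: blocked at fork node A ∈ conditioning set.
  P3: blocked at fork node A ∈ conditioning set.
  P4: blocked at fork node R ∈ conditioning set.
  P5: blocked at fork node R ∈ conditioning set.
  P6: blocked at fork node R ∈ conditioning set.
{A, R} contains no descendant of L and blocks every backdoor path.
Every element of {A, R} is needed (dropping A leaves P1 open; dropping R leaves P4 open), so no proper subset is valid.
Among all size-2 subsets of the eligible variables, only {A, R} blocks every backdoor path, so it is the unique smallest valid adjustment set.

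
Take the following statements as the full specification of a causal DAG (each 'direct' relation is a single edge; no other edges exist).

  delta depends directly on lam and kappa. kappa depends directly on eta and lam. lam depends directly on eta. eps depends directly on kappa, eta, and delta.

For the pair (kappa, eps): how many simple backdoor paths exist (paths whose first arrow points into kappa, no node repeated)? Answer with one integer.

A backdoor path from kappa to eps is any simple undirected path whose first edge points into kappa (i.e. leaves kappa via a parent).
Parents of kappa: {eta, lam}.
Enumerating:
  P1: kappa <- eta -> lam -> delta -> eps
  P2: kappa <- eta -> eps
  P3: kappa <- lam <- eta -> eps
  P4: kappa <- lam -> delta -> eps
That exhausts the simple backdoor paths. Count: 4.

4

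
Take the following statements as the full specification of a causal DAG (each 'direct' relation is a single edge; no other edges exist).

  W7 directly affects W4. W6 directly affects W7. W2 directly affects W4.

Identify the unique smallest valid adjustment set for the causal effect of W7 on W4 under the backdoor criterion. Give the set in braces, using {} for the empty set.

{}

Variables eligible for adjustment (non-descendants of W7, excluding W7 and W4): {W2, W6}.
Backdoor paths from W7 to W4:
  (none)
With no backdoor paths the empty set already satisfies the criterion, and it is trivially minimal.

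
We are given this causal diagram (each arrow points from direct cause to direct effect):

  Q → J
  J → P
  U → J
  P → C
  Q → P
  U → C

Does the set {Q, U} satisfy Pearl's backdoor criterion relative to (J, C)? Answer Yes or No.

Backdoor paths from J to C (paths whose first edge points into J):
  P1: J <- U -> C
  P2: J <- Q -> P -> C
Condition 1 (no descendant of J in the set): holds — descendants of J are {C, P}; none are in {Q, U}.
Condition 2 (every backdoor path blocked by {Q, U}):
  P1: blocked at fork node U ∈ conditioning set.
  P2: blocked at fork node Q ∈ conditioning set.
{Q, U} satisfies the backdoor criterion.

Yes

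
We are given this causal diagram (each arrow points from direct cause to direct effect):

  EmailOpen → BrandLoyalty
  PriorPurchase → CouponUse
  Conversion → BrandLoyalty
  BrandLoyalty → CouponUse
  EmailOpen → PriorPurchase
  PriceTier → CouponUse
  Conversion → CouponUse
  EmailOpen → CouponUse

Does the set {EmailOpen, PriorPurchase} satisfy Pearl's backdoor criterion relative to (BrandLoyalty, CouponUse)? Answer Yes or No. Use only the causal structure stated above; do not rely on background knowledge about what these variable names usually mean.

Backdoor paths from BrandLoyalty to CouponUse (paths whose first edge points into BrandLoyalty):
  P1: BrandLoyalty <- EmailOpen -> PriorPurchase -> CouponUse
  P2: BrandLoyalty <- EmailOpen -> CouponUse
  P3: BrandLoyalty <- Conversion -> CouponUse
Condition 1 (no descendant of BrandLoyalty in the set): holds — descendants of BrandLoyalty are {CouponUse}; none are in {EmailOpen, PriorPurchase}.
Condition 2 (every backdoor path blocked by {EmailOpen, PriorPurchase}):
  P1: blocked at fork node EmailOpen ∈ conditioning set.
  P2: blocked at fork node EmailOpen ∈ conditioning set.
  P3: open — no interior node is in the conditioning set.
{EmailOpen, PriorPurchase} does not satisfy the backdoor criterion.

No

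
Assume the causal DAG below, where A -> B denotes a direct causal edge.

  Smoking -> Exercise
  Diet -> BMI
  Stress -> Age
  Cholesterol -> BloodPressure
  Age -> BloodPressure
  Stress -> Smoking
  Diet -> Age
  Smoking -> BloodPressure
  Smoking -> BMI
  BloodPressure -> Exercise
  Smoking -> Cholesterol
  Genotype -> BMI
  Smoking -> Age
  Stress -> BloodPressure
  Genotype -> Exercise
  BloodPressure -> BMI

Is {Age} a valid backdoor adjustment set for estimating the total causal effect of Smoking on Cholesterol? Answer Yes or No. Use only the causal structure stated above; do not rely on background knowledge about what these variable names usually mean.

No

Backdoor paths from Smoking to Cholesterol (paths whose first edge points into Smoking):
  P1: Smoking <- Stress -> Age <- Diet -> BMI <- Genotype -> Exercise <- BloodPressure <- Cholesterol
  P2: Smoking <- Stress -> Age <- Diet -> BMI <- BloodPressure <- Cholesterol
  P3: Smoking <- Stress -> Age -> BloodPressure <- Cholesterol
  P4: Smoking <- Stress -> BloodPressure <- Cholesterol
Condition 1 (no descendant of Smoking in the set): FAILS — Age is a descendant of Smoking.
Condition 2 (every backdoor path blocked by {Age}):
  P1: blocked at collider BMI (neither it nor any descendant is in the conditioning set).
  P2: blocked at collider BMI (neither it nor any descendant is in the conditioning set).
  P3: blocked at chain node Age ∈ conditioning set.
  P4: blocked at collider BloodPressure (neither it nor any descendant is in the conditioning set).
{Age} does not satisfy the backdoor criterion.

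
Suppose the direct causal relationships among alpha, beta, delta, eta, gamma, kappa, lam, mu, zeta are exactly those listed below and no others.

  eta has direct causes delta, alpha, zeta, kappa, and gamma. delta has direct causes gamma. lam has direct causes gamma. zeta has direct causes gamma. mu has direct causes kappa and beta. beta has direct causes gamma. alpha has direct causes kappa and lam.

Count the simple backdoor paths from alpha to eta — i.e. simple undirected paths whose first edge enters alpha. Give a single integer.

A backdoor path from alpha to eta is any simple undirected path whose first edge points into alpha (i.e. leaves alpha via a parent).
Parents of alpha: {kappa, lam}.
Enumerating:
  P1: alpha <- lam <- gamma -> beta -> mu <- kappa -> eta
  P2: alpha <- lam <- gamma -> delta -> eta
  P3: alpha <- lam <- gamma -> zeta -> eta
  P4: alpha <- lam <- gamma -> eta
  P5: alpha <- kappa -> eta
  P6: alpha <- kappa -> mu <- beta <- gamma -> delta -> eta
  P7: alpha <- kappa -> mu <- beta <- gamma -> zeta -> eta
  P8: alpha <- kappa -> mu <- beta <- gamma -> eta
That exhausts the simple backdoor paths. Count: 8.

8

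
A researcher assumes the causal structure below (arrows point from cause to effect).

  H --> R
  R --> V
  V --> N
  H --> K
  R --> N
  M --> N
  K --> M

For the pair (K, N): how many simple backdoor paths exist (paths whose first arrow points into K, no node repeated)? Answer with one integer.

A backdoor path from K to N is any simple undirected path whose first edge points into K (i.e. leaves K via a parent).
Parents of K: {H}.
Enumerating:
  P1: K <- H -> R -> V -> N
  P2: K <- H -> R -> N
That exhausts the simple backdoor paths. Count: 2.

2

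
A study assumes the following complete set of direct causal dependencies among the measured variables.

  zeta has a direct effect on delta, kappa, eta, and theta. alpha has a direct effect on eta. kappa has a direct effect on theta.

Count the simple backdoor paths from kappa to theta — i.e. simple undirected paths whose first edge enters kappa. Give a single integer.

1

A backdoor path from kappa to theta is any simple undirected path whose first edge points into kappa (i.e. leaves kappa via a parent).
Parents of kappa: {zeta}.
Enumerating:
  P1: kappa <- zeta -> theta
That exhausts the simple backdoor paths. Count: 1.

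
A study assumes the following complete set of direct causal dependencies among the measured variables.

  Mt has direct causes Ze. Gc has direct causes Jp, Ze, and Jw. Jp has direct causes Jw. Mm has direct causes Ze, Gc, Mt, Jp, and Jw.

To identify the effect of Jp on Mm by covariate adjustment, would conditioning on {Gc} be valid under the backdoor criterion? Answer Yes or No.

Backdoor paths from Jp to Mm (paths whose first edge points into Jp):
  P1: Jp <- Jw -> Gc <- Ze -> Mt -> Mm
  P2: Jp <- Jw -> Gc <- Ze -> Mm
  P3: Jp <- Jw -> Gc -> Mm
  P4: Jp <- Jw -> Mm
Condition 1 (no descendant of Jp in the set): FAILS — Gc is a descendant of Jp.
Condition 2 (every backdoor path blocked by {Gc}):
  P1: open — collider(s) Gc are conditioned on (or have a conditioned descendant) and no non-collider on the path is in the set.
  P2: open — collider(s) Gc are conditioned on (or have a conditioned descendant) and no non-collider on the path is in the set.
  P3: blocked at chain node Gc ∈ conditioning set.
  P4: open — no interior node is in the conditioning set.
{Gc} does not satisfy the backdoor criterion.

No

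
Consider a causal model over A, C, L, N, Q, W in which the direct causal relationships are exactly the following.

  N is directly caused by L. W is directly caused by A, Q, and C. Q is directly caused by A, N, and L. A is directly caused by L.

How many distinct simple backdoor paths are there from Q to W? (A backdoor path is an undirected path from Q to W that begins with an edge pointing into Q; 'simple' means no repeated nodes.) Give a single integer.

3

A backdoor path from Q to W is any simple undirected path whose first edge points into Q (i.e. leaves Q via a parent).
Parents of Q: {A, L, N}.
Enumerating:
  P1: Q <- L -> A -> W
  P2: Q <- N <- L -> A -> W
  P3: Q <- A -> W
That exhausts the simple backdoor paths. Count: 3.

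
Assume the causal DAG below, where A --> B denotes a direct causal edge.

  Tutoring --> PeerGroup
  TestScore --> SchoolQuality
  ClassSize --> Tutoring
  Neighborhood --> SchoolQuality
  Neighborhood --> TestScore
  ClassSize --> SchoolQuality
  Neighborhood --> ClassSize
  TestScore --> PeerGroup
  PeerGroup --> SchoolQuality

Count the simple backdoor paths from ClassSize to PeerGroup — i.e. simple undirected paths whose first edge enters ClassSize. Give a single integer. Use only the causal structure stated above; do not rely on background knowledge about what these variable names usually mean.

4

A backdoor path from ClassSize to PeerGroup is any simple undirected path whose first edge points into ClassSize (i.e. leaves ClassSize via a parent).
Parents of ClassSize: {Neighborhood}.
Enumerating:
  P1: ClassSize <- Neighborhood -> TestScore -> PeerGroup
  P2: ClassSize <- Neighborhood -> TestScore -> SchoolQuality <- PeerGroup
  P3: ClassSize <- Neighborhood -> SchoolQuality <- TestScore -> PeerGroup
  P4: ClassSize <- Neighborhood -> SchoolQuality <- PeerGroup
That exhausts the simple backdoor paths. Count: 4.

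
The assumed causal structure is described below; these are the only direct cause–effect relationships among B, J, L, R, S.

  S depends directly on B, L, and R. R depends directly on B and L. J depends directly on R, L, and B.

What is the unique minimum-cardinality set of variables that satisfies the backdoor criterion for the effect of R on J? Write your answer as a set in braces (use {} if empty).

{B, L}

Variables eligible for adjustment (non-descendants of R, excluding R and J): {B, L}.
Backdoor paths from R to J:
  P1: R <- L -> J
  P2: R <- L -> S <- B -> J
  P3: R <- B -> J
  P4: R <- B -> S <- L -> J
The empty set is not sufficient: P1 (R <- L -> J) has no collider blocking it and no conditioned non-collider, so it is open.
Try {B, L}:
  P1: blocked at fork node L ∈ conditioning set.
  P2: blocked at fork node L ∈ conditioning set.
  P3: blocked at fork node B ∈ conditioning set.
  P4: blocked at fork node B ∈ conditioning set.
{B, L} contains no descendant of R and blocks every backdoor path.
Every element of {B, L} is needed (dropping B leaves P3 open; dropping L leaves P1 open), so no proper subset is valid.
Among all size-2 subsets of the eligible variables, only {B, L} blocks every backdoor path, so it is the unique smallest valid adjustment set.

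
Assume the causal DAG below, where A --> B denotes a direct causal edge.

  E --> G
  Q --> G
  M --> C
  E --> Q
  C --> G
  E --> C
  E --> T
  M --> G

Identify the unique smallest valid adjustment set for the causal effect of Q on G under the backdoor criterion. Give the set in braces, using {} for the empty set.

Variables eligible for adjustment (non-descendants of Q, excluding Q and G): {C, E, M, T}.
Backdoor paths from Q to G:
  P1: Q <- E -> C <- M -> G
  P2: Q <- E -> C -> G
  P3: Q <- E -> G
The empty set is not sufficient: P2 (Q <- E -> C -> G) has no collider blocking it and no conditioned non-collider, so it is open.
Try {E}:
  P1: blocked at fork node E ∈ conditioning set.
  P2: blocked at fork node E ∈ conditioning set.
  P3: blocked at fork node E ∈ conditioning set.
{E} contains no descendant of Q and blocks every backdoor path.
No other singleton works — e.g. {M} leaves P2 open — so {E} is the unique smallest valid adjustment set.

{E}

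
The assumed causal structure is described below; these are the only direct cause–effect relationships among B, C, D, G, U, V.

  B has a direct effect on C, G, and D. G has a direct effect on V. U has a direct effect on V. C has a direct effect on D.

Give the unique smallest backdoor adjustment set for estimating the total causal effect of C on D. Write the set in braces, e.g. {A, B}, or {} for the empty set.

{B}

Variables eligible for adjustment (non-descendants of C, excluding C and D): {B, G, U, V}.
Backdoor paths from C to D:
  P1: C <- B -> D
The empty set is not sufficient: P1 (C <- B -> D) has no collider blocking it and no conditioned non-collider, so it is open.
Try {B}:
  P1: blocked at fork node B ∈ conditioning set.
{B} contains no descendant of C and blocks every backdoor path.
No other singleton works — e.g. {G} leaves P1 open — so {B} is the unique smallest valid adjustment set.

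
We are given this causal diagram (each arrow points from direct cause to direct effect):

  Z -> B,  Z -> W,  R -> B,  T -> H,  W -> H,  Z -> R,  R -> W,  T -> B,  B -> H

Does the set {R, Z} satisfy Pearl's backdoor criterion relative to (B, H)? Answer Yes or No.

Backdoor paths from B to H (paths whose first edge points into B):
  P1: B <- Z -> R -> W -> H
  P2: B <- Z -> W -> H
  P3: B <- R <- Z -> W -> H
  P4: B <- R -> W -> H
  P5: B <- T -> H
Condition 1 (no descendant of B in the set): holds — descendants of B are {H}; none are in {R, Z}.
Condition 2 (every backdoor path blocked by {R, Z}):
  P1: blocked at fork node Z ∈ conditioning set.
  P2: blocked at fork node Z ∈ conditioning set.
  P3: blocked at chain node R ∈ conditioning set.
  P4: blocked at fork node R ∈ conditioning set.
  P5: open — no interior node is in the conditioning set.
{R, Z} does not satisfy the backdoor criterion.

No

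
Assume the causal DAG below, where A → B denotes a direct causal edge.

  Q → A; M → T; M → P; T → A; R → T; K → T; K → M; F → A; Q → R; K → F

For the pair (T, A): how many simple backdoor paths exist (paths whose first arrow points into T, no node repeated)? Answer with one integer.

3

A backdoor path from T to A is any simple undirected path whose first edge points into T (i.e. leaves T via a parent).
Parents of T: {K, M, R}.
Enumerating:
  P1: T <- R <- Q -> A
  P2: T <- K -> F -> A
  P3: T <- M <- K -> F -> A
That exhausts the simple backdoor paths. Count: 3.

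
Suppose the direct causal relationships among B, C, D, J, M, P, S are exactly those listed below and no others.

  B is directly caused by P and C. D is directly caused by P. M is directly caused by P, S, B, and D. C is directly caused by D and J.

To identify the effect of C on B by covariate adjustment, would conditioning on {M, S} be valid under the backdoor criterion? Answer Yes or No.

No

Backdoor paths from C to B (paths whose first edge points into C):
  P1: C <- D <- P -> B
  P2: C <- D <- P -> M <- B
  P3: C <- D -> M <- P -> B
  P4: C <- D -> M <- B
Condition 1 (no descendant of C in the set): FAILS — M is a descendant of C.
Condition 2 (every backdoor path blocked by {M, S}):
  P1: open — no interior node is in the conditioning set.
  P2: open — collider(s) M are conditioned on (or have a conditioned descendant) and no non-collider on the path is in the set.
  P3: open — collider(s) M are conditioned on (or have a conditioned descendant) and no non-collider on the path is in the set.
  P4: open — collider(s) M are conditioned on (or have a conditioned descendant) and no non-collider on the path is in the set.
{M, S} does not satisfy the backdoor criterion.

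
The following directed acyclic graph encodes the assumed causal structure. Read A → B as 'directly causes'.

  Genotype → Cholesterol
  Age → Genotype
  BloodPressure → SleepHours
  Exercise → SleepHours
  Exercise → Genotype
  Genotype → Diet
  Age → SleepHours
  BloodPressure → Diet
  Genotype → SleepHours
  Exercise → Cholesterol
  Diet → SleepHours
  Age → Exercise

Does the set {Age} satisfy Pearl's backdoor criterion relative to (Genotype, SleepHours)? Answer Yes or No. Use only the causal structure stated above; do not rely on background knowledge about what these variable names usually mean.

Backdoor paths from Genotype to SleepHours (paths whose first edge points into Genotype):
  P1: Genotype <- Age -> Exercise -> SleepHours
  P2: Genotype <- Age -> SleepHours
  P3: Genotype <- Exercise <- Age -> SleepHours
  P4: Genotype <- Exercise -> SleepHours
Condition 1 (no descendant of Genotype in the set): holds — descendants of Genotype are {Cholesterol, Diet, SleepHours}; none are in {Age}.
Condition 2 (every backdoor path blocked by {Age}):
  P1: blocked at fork node Age ∈ conditioning set.
  P2: blocked at fork node Age ∈ conditioning set.
  P3: blocked at fork node Age ∈ conditioning set.
  P4: open — no interior node is in the conditioning set.
{Age} does not satisfy the backdoor criterion.

No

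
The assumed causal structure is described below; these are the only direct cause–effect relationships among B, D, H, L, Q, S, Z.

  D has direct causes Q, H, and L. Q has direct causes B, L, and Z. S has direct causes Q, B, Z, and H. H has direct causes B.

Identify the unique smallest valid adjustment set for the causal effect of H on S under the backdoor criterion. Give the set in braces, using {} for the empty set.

Variables eligible for adjustment (non-descendants of H, excluding H and S): {B, L, Q, Z}.
Backdoor paths from H to S:
  P1: H <- B -> Q <- Z -> S
  P2: H <- B -> Q -> S
  P3: H <- B -> S
The empty set is not sufficient: P2 (H <- B -> Q -> S) has no collider blocking it and no conditioned non-collider, so it is open.
Try {B}:
  P1: blocked at fork node B ∈ conditioning set.
  P2: blocked at fork node B ∈ conditioning set.
  P3: blocked at fork node B ∈ conditioning set.
{B} contains no descendant of H and blocks every backdoor path.
No other singleton works — e.g. {L} leaves P2 open — so {B} is the unique smallest valid adjustment set.

{B}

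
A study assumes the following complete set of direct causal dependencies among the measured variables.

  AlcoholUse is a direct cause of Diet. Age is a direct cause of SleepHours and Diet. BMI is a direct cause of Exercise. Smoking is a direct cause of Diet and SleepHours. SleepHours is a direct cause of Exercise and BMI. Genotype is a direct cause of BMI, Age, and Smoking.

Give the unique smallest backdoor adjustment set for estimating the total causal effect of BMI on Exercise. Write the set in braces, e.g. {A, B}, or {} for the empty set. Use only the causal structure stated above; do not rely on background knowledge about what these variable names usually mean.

Variables eligible for adjustment (non-descendants of BMI, excluding BMI and Exercise): {Age, AlcoholUse, Diet, Genotype, SleepHours, Smoking}.
Backdoor paths from BMI to Exercise:
  P1: BMI <- Genotype -> Age -> SleepHours -> Exercise
  P2: BMI <- Genotype -> Age -> Diet <- Smoking -> SleepHours -> Exercise
  P3: BMI <- Genotype -> Smoking -> SleepHours -> Exercise
  P4: BMI <- Genotype -> Smoking -> Diet <- Age -> SleepHours -> Exercise
  P5: BMI <- SleepHours -> Exercise
The empty set is not sufficient: P1 (BMI <- Genotype -> Age -> SleepHours -> Exercise) has no collider blocking it and no conditioned non-collider, so it is open.
Try {SleepHours}:
  P1: blocked at chain node SleepHours ∈ conditioning set.
  P2: blocked at collider Diet (neither it nor any descendant is in the conditioning set).
  P3: blocked at chain node SleepHours ∈ conditioning set.
  P4: blocked at collider Diet (neither it nor any descendant is in the conditioning set).
  P5: blocked at fork node SleepHours ∈ conditioning set.
{SleepHours} contains no descendant of BMI and blocks every backdoor path.
No other singleton works — e.g. {Genotype} leaves P5 open — so {SleepHours} is the unique smallest valid adjustment set.

{SleepHours}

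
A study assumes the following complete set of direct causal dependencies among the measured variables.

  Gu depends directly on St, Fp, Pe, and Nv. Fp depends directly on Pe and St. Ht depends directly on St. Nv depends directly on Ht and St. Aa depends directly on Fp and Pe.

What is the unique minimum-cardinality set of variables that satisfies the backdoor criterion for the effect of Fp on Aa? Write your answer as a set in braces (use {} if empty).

{Pe}

Variables eligible for adjustment (non-descendants of Fp, excluding Fp and Aa): {Ht, Nv, Pe, St}.
Backdoor paths from Fp to Aa:
  P1: Fp <- St -> Ht -> Nv -> Gu <- Pe -> Aa
  P2: Fp <- St -> Nv -> Gu <- Pe -> Aa
  P3: Fp <- St -> Gu <- Pe -> Aa
  P4: Fp <- Pe -> Aa
The empty set is not sufficient: P4 (Fp <- Pe -> Aa) has no collider blocking it and no conditioned non-collider, so it is open.
Try {Pe}:
  P1: blocked at collider Gu (neither it nor any descendant is in the conditioning set).
  P2: blocked at collider Gu (neither it nor any descendant is in the conditioning set).
  P3: blocked at collider Gu (neither it nor any descendant is in the conditioning set).
  P4: blocked at fork node Pe ∈ conditioning set.
{Pe} contains no descendant of Fp and blocks every backdoor path.
No other singleton works — e.g. {St} leaves P4 open — so {Pe} is the unique smallest valid adjustment set.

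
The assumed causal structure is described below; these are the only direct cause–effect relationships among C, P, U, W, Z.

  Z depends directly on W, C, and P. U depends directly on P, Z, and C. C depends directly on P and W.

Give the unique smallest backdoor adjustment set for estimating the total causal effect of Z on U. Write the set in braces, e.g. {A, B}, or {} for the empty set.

{C, P}

Variables eligible for adjustment (non-descendants of Z, excluding Z and U): {C, P, W}.
Backdoor paths from Z to U:
  P1: Z <- W -> C <- P -> U
  P2: Z <- W -> C -> U
  P3: Z <- P -> C -> U
  P4: Z <- P -> U
  P5: Z <- C <- P -> U
  P6: Z <- C -> U
The empty set is not sufficient: P2 (Z <- W -> C -> U) has no collider blocking it and no conditioned non-collider, so it is open.
Try {C, P}:
  P1: blocked at fork node P ∈ conditioning set.
  P2: blocked at chain node C ∈ conditioning set.
  P3: blocked at fork node P ∈ conditioning set.
  P4: blocked at fork node P ∈ conditioning set.
  P5: blocked at chain node C ∈ conditioning set.
  P6: blocked at fork node C ∈ conditioning set.
{C, P} contains no descendant of Z and blocks every backdoor path.
Every element of {C, P} is needed (dropping C leaves P2 open; dropping P leaves P1 open), so no proper subset is valid.
Among all size-2 subsets of the eligible variables, only {C, P} blocks every backdoor path, so it is the unique smallest valid adjustment set.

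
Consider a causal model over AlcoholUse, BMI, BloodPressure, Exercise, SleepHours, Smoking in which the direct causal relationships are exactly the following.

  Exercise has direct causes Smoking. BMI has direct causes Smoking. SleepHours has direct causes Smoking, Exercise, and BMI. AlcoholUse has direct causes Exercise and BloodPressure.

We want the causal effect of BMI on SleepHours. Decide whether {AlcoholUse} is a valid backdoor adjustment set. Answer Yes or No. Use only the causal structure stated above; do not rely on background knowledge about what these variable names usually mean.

No

Backdoor paths from BMI to SleepHours (paths whose first edge points into BMI):
  P1: BMI <- Smoking -> Exercise -> SleepHours
  P2: BMI <- Smoking -> SleepHours
Condition 1 (no descendant of BMI in the set): holds — descendants of BMI are {SleepHours}; none are in {AlcoholUse}.
Condition 2 (every backdoor path blocked by {AlcoholUse}):
  P1: open — no interior node is in the conditioning set.
  P2: open — no interior node is in the conditioning set.
{AlcoholUse} does not satisfy the backdoor criterion.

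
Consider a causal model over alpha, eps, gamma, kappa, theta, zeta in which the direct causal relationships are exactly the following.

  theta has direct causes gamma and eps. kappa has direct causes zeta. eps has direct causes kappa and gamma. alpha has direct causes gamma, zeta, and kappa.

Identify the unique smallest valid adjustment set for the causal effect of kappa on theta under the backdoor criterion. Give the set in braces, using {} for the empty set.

{}

Variables eligible for adjustment (non-descendants of kappa, excluding kappa and theta): {gamma, zeta}.
Backdoor paths from kappa to theta:
  P1: kappa <- zeta -> alpha <- gamma -> eps -> theta
  P2: kappa <- zeta -> alpha <- gamma -> theta
Each backdoor path contains an unconditioned collider, so every path is already blocked with the empty conditioning set:
  P1: blocked at collider alpha (neither it nor any descendant is in the conditioning set).
  P2: blocked at collider alpha (neither it nor any descendant is in the conditioning set).
The empty set is therefore the unique smallest valid set.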